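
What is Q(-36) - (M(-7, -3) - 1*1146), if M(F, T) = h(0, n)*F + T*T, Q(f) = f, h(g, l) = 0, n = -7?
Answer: 1101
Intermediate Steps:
M(F, T) = T² (M(F, T) = 0*F + T*T = 0 + T² = T²)
Q(-36) - (M(-7, -3) - 1*1146) = -36 - ((-3)² - 1*1146) = -36 - (9 - 1146) = -36 - 1*(-1137) = -36 + 1137 = 1101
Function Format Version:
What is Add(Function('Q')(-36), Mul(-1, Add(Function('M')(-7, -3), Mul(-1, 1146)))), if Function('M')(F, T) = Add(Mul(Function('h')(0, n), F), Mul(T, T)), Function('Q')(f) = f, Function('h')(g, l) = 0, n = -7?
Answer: 1101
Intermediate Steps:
Function('M')(F, T) = Pow(T, 2) (Function('M')(F, T) = Add(Mul(0, F), Mul(T, T)) = Add(0, Pow(T, 2)) = Pow(T, 2))
Add(Function('Q')(-36), Mul(-1, Add(Function('M')(-7, -3), Mul(-1, 1146)))) = Add(-36, Mul(-1, Add(Pow(-3, 2), Mul(-1, 1146)))) = Add(-36, Mul(-1, Add(9, -1146))) = Add(-36, Mul(-1, -1137)) = Add(-36, 1137) = 1101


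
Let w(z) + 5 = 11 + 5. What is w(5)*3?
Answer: 33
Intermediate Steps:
w(z) = 11 (w(z) = -5 + (11 + 5) = -5 + 16 = 11)
w(5)*3 = 11*3 = 33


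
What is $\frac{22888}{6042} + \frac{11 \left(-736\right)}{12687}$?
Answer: $\frac{13414668}{4258603} \approx 3.15$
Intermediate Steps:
$\frac{22888}{6042} + \frac{11 \left(-736\right)}{12687} = 22888 \cdot \frac{1}{6042} - \frac{8096}{12687} = \frac{11444}{3021} - \frac{8096}{12687} = \frac{13414668}{4258603}$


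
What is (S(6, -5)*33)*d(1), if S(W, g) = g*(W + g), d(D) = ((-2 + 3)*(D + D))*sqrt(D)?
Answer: -330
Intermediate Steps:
d(D) = 2*D**(3/2) (d(D) = (1*(2*D))*sqrt(D) = (2*D)*sqrt(D) = 2*D**(3/2))
(S(6, -5)*33)*d(1) = (-5*(6 - 5)*33)*(2*1**(3/2)) = (-5*1*33)*(2*1) = -5*33*2 = -165*2 = -330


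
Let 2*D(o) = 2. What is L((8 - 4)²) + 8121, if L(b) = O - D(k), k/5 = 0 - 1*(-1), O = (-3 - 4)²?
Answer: 8169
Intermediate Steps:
O = 49 (O = (-7)² = 49)
k = 5 (k = 5*(0 - 1*(-1)) = 5*(0 + 1) = 5*1 = 5)
D(o) = 1 (D(o) = (½)*2 = 1)
L(b) = 48 (L(b) = 49 - 1*1 = 49 - 1 = 48)
L((8 - 4)²) + 8121 = 48 + 8121 = 8169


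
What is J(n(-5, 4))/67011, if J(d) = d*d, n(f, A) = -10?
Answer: 100/67011 ≈ 0.0014923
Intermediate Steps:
J(d) = d²
J(n(-5, 4))/67011 = (-10)²/67011 = 100*(1/67011) = 100/67011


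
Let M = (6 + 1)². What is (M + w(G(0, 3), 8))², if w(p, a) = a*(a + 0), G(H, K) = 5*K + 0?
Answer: 12769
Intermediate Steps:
G(H, K) = 5*K
w(p, a) = a² (w(p, a) = a*a = a²)
M = 49 (M = 7² = 49)
(M + w(G(0, 3), 8))² = (49 + 8²)² = (49 + 64)² = 113² = 12769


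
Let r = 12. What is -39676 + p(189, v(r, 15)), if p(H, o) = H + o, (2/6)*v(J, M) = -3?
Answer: -39496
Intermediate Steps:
v(J, M) = -9 (v(J, M) = 3*(-3) = -9)
-39676 + p(189, v(r, 15)) = -39676 + (189 - 9) = -39676 + 180 = -39496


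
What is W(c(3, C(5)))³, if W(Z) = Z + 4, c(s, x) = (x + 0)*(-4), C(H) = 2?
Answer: -64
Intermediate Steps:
c(s, x) = -4*x (c(s, x) = x*(-4) = -4*x)
W(Z) = 4 + Z
W(c(3, C(5)))³ = (4 - 4*2)³ = (4 - 8)³ = (-4)³ = -64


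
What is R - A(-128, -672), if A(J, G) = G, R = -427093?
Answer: -426421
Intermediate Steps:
R - A(-128, -672) = -427093 - 1*(-672) = -427093 + 672 = -426421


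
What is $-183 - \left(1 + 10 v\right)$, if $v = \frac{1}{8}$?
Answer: $- \frac{741}{4} \approx -185.25$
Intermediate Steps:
$v = \frac{1}{8} \approx 0.125$
$-183 - \left(1 + 10 v\right) = -183 - \frac{9}{4} = - \frac{741}{4}$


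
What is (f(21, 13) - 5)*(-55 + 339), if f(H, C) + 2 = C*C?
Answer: 46008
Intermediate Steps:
f(H, C) = -2 + C² (f(H, C) = -2 + C*C = -2 + C²)
(f(21, 13) - 5)*(-55 + 339) = ((-2 + 13²) - 5)*(-55 + 339) = ((-2 + 169) - 5)*284 = (167 - 5)*284 = 162*284 = 46008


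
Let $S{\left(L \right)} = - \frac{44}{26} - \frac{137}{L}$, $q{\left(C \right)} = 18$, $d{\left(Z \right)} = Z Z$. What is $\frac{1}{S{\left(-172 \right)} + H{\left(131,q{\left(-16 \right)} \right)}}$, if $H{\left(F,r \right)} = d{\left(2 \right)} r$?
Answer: $\frac{2236}{158989} \approx 0.014064$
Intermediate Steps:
$d{\left(Z \right)} = Z^{2}$
$S{\left(L \right)} = - \frac{22}{13} - \frac{137}{L}$ ($S{\left(L \right)} = \left(-44\right) \frac{1}{26} - \frac{137}{L} = - \frac{22}{13} - \frac{137}{L}$)
$H{\left(F,r \right)} = 4 r$ ($H{\left(F,r \right)} = 2^{2} r = 4 r$)
$\frac{1}{S{\left(-172 \right)} + H{\left(131,q{\left(-16 \right)} \right)}} = \frac{1}{\left(- \frac{22}{13} - \frac{137}{-172}\right) + 4 \cdot 18} = \frac{1}{\left(- \frac{22}{13} - - \frac{137}{172}\right) + 72} = \frac{1}{\left(- \frac{22}{13} + \frac{137}{172}\right) + 72} = \frac{1}{- \frac{2003}{2236} + 72} = \frac{1}{\frac{158989}{2236}} = \frac{2236}{158989}$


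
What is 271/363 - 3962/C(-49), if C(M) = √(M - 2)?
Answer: 271/363 + 3962*I*√51/51 ≈ 0.74656 + 554.79*I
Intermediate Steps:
C(M) = √(-2 + M)
271/363 - 3962/C(-49) = 271/363 - 3962/√(-2 - 49) = 271*(1/363) - 3962*(-I*√51/51) = 271/363 - 3962*(-I*√51/51) = 271/363 - (-3962)*I*√51/51 = 271/363 + 3962*I*√51/51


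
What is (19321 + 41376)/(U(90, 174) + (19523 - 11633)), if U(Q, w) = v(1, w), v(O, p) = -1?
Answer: 377/49 ≈ 7.6939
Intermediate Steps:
U(Q, w) = -1
(19321 + 41376)/(U(90, 174) + (19523 - 11633)) = (19321 + 41376)/(-1 + (19523 - 11633)) = 60697/(-1 + 7890) = 60697/7889 = 60697*(1/7889) = 377/49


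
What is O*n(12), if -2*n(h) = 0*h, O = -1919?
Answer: 0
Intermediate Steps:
n(h) = 0 (n(h) = -0*h = -½*0 = 0)
O*n(12) = -1919*0 = 0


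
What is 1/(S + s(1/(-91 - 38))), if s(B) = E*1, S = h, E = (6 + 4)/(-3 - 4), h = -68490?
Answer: -7/479440 ≈ -1.4600e-5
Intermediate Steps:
E = -10/7 (E = 10/(-7) = 10*(-⅐) = -10/7 ≈ -1.4286)
S = -68490
s(B) = -10/7 (s(B) = -10/7*1 = -10/7)
1/(S + s(1/(-91 - 38))) = 1/(-68490 - 10/7) = 1/(-479440/7) = -7/479440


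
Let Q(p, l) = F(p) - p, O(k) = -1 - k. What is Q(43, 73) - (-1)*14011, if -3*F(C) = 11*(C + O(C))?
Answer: 41915/3 ≈ 13972.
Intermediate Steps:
F(C) = 11/3 (F(C) = -11*(C + (-1 - C))/3 = -11*(-1)/3 = -⅓*(-11) = 11/3)
Q(p, l) = 11/3 - p
Q(43, 73) - (-1)*14011 = (11/3 - 1*43) - (-1)*14011 = (11/3 - 43) - 1*(-14011) = -118/3 + 14011 = 41915/3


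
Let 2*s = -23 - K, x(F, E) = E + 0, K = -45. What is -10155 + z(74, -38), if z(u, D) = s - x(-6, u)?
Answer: -10218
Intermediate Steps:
x(F, E) = E
s = 11 (s = (-23 - 1*(-45))/2 = (-23 + 45)/2 = (1/2)*22 = 11)
z(u, D) = 11 - u
-10155 + z(74, -38) = -10155 + (11 - 1*74) = -10155 + (11 - 74) = -10155 - 63 = -10218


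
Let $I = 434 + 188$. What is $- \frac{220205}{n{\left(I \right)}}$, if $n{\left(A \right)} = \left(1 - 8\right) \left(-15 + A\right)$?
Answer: $\frac{220205}{4249} \approx 51.825$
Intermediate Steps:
$I = 622$
$n{\left(A \right)} = 105 - 7 A$ ($n{\left(A \right)} = \left(1 - 8\right) \left(-15 + A\right) = - 7 \left(-15 + A\right) = 105 - 7 A$)
$- \frac{220205}{n{\left(I \right)}} = - \frac{220205}{105 - 4354} = - \frac{220205}{-4249} = \left(-220205\right) \left(- \frac{1}{4249}\right) = \frac{220205}{4249}$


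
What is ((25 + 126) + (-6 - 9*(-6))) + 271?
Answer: 470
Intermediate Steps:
((25 + 126) + (-6 - 9*(-6))) + 271 = (151 + (-6 + 54)) + 271 = (151 + 48) + 271 = 199 + 271 = 470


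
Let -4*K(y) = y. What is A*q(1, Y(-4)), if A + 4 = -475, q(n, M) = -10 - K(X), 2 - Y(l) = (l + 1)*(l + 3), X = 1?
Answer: 18681/4 ≈ 4670.3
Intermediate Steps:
K(y) = -y/4
Y(l) = 2 - (1 + l)*(3 + l) (Y(l) = 2 - (l + 1)*(l + 3) = 2 - (1 + l)*(3 + l))
q(n, M) = -39/4 (q(n, M) = -10 - (-1)/4 = -10 - 1*(-1/4) = -10 + 1/4 = -39/4)
A = -479 (A = -4 - 475 = -479)
A*q(1, Y(-4)) = -479*(-39/4) = 18681/4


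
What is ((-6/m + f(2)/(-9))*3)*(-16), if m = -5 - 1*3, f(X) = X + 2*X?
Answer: -4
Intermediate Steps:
f(X) = 3*X
m = -8 (m = -5 - 3 = -8)
((-6/m + f(2)/(-9))*3)*(-16) = ((-6/(-8) + (3*2)/(-9))*3)*(-16) = ((-6*(-1/8) + 6*(-1/9))*3)*(-16) = ((3/4 - 2/3)*3)*(-16) = ((1/12)*3)*(-16) = (1/4)*(-16) = -4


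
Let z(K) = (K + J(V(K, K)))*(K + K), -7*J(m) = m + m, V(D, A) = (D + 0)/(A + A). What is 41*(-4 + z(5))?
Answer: 12792/7 ≈ 1827.4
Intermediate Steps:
V(D, A) = D/(2*A) (V(D, A) = D/((2*A)) = D*(1/(2*A)) = D/(2*A))
J(m) = -2*m/7 (J(m) = -(m + m)/7 = -2*m/7)
z(K) = 2*K*(-⅐ + K) (z(K) = (K - K/(7*K))*(K + K) = (K - 2/7*½)*(2*K) = (K - ⅐)*(2*K) = (-⅐ + K)*(2*K) = 2*K*(-⅐ + K))
41*(-4 + z(5)) = 41*(-4 + (2/7)*5*(-1 + 7*5)) = 41*(-4 + (2/7)*5*(-1 + 35)) = 41*(-4 + (2/7)*5*34) = 41*(-4 + 340/7) = 41*(312/7) = 12792/7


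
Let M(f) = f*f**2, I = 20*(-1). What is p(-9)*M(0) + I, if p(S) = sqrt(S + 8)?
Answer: -20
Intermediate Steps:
I = -20
p(S) = sqrt(8 + S)
M(f) = f**3
p(-9)*M(0) + I = sqrt(8 - 9)*0**3 - 20 = sqrt(-1)*0 - 20 = I*0 - 20 = 0 - 20 = -20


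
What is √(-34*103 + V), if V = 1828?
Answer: 3*I*√186 ≈ 40.915*I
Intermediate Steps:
√(-34*103 + V) = √(-34*103 + 1828) = √(-3502 + 1828) = √(-1674) = 3*I*√186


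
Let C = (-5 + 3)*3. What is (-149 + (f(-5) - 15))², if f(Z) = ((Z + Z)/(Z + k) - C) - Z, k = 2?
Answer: 201601/9 ≈ 22400.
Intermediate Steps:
C = -6 (C = -2*3 = -6)
f(Z) = 6 - Z + 2*Z/(2 + Z) (f(Z) = ((Z + Z)/(Z + 2) - 1*(-6)) - Z = ((2*Z)/(2 + Z) + 6) - Z = (2*Z/(2 + Z) + 6) - Z = (6 + 2*Z/(2 + Z)) - Z = 6 - Z + 2*Z/(2 + Z))
(-149 + (f(-5) - 15))² = (-149 + ((12 - 1*(-5)² + 6*(-5))/(2 - 5) - 15))² = (-149 + ((12 - 1*25 - 30)/(-3) - 15))² = (-149 + (-(12 - 25 - 30)/3 - 15))² = (-149 + (-⅓*(-43) - 15))² = (-149 + (43/3 - 15))² = (-149 - ⅔)² = (-449/3)² = 201601/9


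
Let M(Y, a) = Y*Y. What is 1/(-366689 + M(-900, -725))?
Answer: 1/443311 ≈ 2.2558e-6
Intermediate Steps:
M(Y, a) = Y²
1/(-366689 + M(-900, -725)) = 1/(-366689 + (-900)²) = 1/(-366689 + 810000) = 1/443311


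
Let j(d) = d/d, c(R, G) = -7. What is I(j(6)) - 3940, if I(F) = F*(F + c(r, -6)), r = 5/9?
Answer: -3946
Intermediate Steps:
r = 5/9 (r = 5*(⅑) = 5/9 ≈ 0.55556)
j(d) = 1
I(F) = F*(-7 + F) (I(F) = F*(F - 7) = F*(-7 + F))
I(j(6)) - 3940 = 1*(-7 + 1) - 3940 = 1*(-6) - 3940 = -6 - 3940 = -3946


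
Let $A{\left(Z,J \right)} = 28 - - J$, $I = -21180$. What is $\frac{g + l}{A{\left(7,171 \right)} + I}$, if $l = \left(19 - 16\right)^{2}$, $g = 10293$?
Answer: $- \frac{10302}{20981} \approx -0.49102$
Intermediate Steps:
$A{\left(Z,J \right)} = 28 + J$
$l = 9$ ($l = 3^{2} = 9$)
$\frac{g + l}{A{\left(7,171 \right)} + I} = \frac{10293 + 9}{\left(28 + 171\right) - 21180} = \frac{10302}{199 - 21180} = \frac{10302}{-20981} = 10302 \left(- \frac{1}{20981}\right) = - \frac{10302}{20981}$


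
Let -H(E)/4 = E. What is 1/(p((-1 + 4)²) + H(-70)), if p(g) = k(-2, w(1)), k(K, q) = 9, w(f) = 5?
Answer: 1/289 ≈ 0.0034602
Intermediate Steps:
H(E) = -4*E
p(g) = 9
1/(p((-1 + 4)²) + H(-70)) = 1/(9 - 4*(-70)) = 1/(9 + 280) = 1/289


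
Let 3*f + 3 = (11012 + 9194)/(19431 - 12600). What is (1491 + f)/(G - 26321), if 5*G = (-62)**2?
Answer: -152773880/2618206173 ≈ -0.058351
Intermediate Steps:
f = -287/20493 (f = -1 + ((11012 + 9194)/(19431 - 12600))/3 = -1 + (20206/6831)/3 = -1 + (20206*(1/6831))/3 = -1 + (1/3)*(20206/6831) = -1 + 20206/20493 = -287/20493 ≈ -0.014005)
G = 3844/5 (G = (1/5)*(-62)**2 = (1/5)*3844 = 3844/5 ≈ 768.80)
(1491 + f)/(G - 26321) = (1491 - 287/20493)/(3844/5 - 26321) = 30554776/(20493*(-127761/5)) = (30554776/20493)*(-5/127761) = -152773880/2618206173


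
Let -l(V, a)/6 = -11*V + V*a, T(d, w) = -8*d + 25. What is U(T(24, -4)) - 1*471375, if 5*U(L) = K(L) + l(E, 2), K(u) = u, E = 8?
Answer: -471322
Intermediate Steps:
T(d, w) = 25 - 8*d
l(V, a) = 66*V - 6*V*a (l(V, a) = -6*(-11*V + V*a) = 66*V - 6*V*a)
U(L) = 432/5 + L/5 (U(L) = (L + 6*8*(11 - 1*2))/5 = (L + 6*8*(11 - 2))/5 = (L + 6*8*9)/5 = (L + 432)/5 = (432 + L)/5 = 432/5 + L/5)
U(T(24, -4)) - 1*471375 = (432/5 + (25 - 8*24)/5) - 1*471375 = (432/5 + (25 - 192)/5) - 471375 = (432/5 + (⅕)*(-167)) - 471375 = (432/5 - 167/5) - 471375 = 53 - 471375 = -471322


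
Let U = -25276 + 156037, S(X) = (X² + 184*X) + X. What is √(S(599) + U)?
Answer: √600377 ≈ 774.84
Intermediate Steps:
S(X) = X² + 185*X
U = 130761
√(S(599) + U) = √(599*(185 + 599) + 130761) = √(599*784 + 130761) = √(469616 + 130761) = √600377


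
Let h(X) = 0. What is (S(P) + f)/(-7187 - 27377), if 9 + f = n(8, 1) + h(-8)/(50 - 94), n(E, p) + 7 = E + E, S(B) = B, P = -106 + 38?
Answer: 17/8641 ≈ 0.0019674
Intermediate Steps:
P = -68
n(E, p) = -7 + 2*E (n(E, p) = -7 + (E + E) = -7 + 2*E)
f = 0 (f = -9 + ((-7 + 2*8) + 0/(50 - 94)) = -9 + ((-7 + 16) + 0/(-44)) = -9 + (9 + 0*(-1/44)) = -9 + (9 + 0) = -9 + 9 = 0)
(S(P) + f)/(-7187 - 27377) = (-68 + 0)/(-7187 - 27377) = -68/(-34564) = -68*(-1/34564) = 17/8641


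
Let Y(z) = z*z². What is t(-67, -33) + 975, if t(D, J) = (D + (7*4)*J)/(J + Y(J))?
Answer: 35071741/35970 ≈ 975.03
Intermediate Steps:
Y(z) = z³
t(D, J) = (D + 28*J)/(J + J³) (t(D, J) = (D + (7*4)*J)/(J + J³) = (D + 28*J)/(J + J³))
t(-67, -33) + 975 = (-67 + 28*(-33))/(-33 + (-33)³) + 975 = (-67 - 924)/(-33 - 35937) + 975 = -991/(-35970) + 975 = -1/35970*(-991) + 975 = 991/35970 + 975 = 35071741/35970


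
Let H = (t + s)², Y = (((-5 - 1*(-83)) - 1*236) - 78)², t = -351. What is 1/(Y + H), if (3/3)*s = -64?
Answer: 1/227921 ≈ 4.3875e-6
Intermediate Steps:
Y = 55696 (Y = (((-5 + 83) - 236) - 78)² = ((78 - 236) - 78)² = (-158 - 78)² = (-236)² = 55696)
s = -64
H = 172225 (H = (-351 - 64)² = (-415)² = 172225)
1/(Y + H) = 1/(55696 + 172225) = 1/227921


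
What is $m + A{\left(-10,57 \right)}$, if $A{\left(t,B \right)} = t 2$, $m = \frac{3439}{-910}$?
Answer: $- \frac{21639}{910} \approx -23.779$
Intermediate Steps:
$m = - \frac{3439}{910}$ ($m = 3439 \left(- \frac{1}{910}\right) = - \frac{3439}{910} \approx -3.7791$)
$A{\left(t,B \right)} = 2 t$
$m + A{\left(-10,57 \right)} = - \frac{3439}{910} + 2 \left(-10\right) = - \frac{3439}{910} - 20 = - \frac{21639}{910}$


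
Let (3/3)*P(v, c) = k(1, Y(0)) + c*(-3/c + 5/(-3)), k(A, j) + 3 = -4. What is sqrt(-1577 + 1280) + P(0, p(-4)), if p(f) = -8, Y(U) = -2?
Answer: 10/3 + 3*I*sqrt(33) ≈ 3.3333 + 17.234*I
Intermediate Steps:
k(A, j) = -7 (k(A, j) = -3 - 4 = -7)
P(v, c) = -7 + c*(-5/3 - 3/c) (P(v, c) = -7 + c*(-3/c + 5/(-3)) = -7 + c*(-3/c + 5*(-1/3)) = -7 + c*(-3/c - 5/3) = -7 + c*(-5/3 - 3/c))
sqrt(-1577 + 1280) + P(0, p(-4)) = sqrt(-1577 + 1280) + (-10 - 5/3*(-8)) = sqrt(-297) + (-10 + 40/3) = 3*I*sqrt(33) + 10/3 = 10/3 + 3*I*sqrt(33)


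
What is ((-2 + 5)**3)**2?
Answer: 729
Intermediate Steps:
((-2 + 5)**3)**2 = (3**3)**2 = 27**2 = 729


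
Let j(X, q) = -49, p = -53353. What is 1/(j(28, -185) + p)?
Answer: -1/53402 ≈ -1.8726e-5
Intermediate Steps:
1/(j(28, -185) + p) = 1/(-49 - 53353) = 1/(-53402) = -1/53402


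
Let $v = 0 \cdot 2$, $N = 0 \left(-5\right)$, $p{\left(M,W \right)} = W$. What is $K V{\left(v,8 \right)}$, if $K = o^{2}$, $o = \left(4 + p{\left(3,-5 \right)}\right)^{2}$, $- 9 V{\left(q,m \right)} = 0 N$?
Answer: $0$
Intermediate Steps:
$N = 0$
$v = 0$
$V{\left(q,m \right)} = 0$ ($V{\left(q,m \right)} = - \frac{0 \cdot 0}{9} = \left(- \frac{1}{9}\right) 0 = 0$)
$o = 1$ ($o = \left(4 - 5\right)^{2} = \left(-1\right)^{2} = 1$)
$K = 1$ ($K = 1^{2} = 1$)
$K V{\left(v,8 \right)} = 1 \cdot 0 = 0$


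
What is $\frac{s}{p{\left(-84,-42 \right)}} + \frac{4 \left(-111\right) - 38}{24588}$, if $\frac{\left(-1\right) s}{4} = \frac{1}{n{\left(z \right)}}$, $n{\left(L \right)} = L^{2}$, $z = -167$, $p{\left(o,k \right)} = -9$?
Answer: $- \frac{2238595}{114289122} \approx -0.019587$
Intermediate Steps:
$s = - \frac{4}{27889}$ ($s = - \frac{4}{\left(-167\right)^{2}} = - \frac{4}{27889} \approx -0.00014343$)
$\frac{s}{p{\left(-84,-42 \right)}} + \frac{4 \left(-111\right) - 38}{24588} = - \frac{4}{27889 \left(-9\right)} + \frac{4 \left(-111\right) - 38}{24588} = \left(- \frac{4}{27889}\right) \left(- \frac{1}{9}\right) + \left(-444 - 38\right) \frac{1}{24588} = \frac{4}{251001} - \frac{241}{12294} = - \frac{2238595}{114289122}$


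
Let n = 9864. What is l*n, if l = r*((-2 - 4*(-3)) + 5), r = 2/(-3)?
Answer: -98640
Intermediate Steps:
r = -⅔ (r = 2*(-⅓) = -⅔ ≈ -0.66667)
l = -10 (l = -2*((-2 - 4*(-3)) + 5)/3 = -2*((-2 + 12) + 5)/3 = -2*(10 + 5)/3 = -⅔*15 = -10)
l*n = -10*9864 = -98640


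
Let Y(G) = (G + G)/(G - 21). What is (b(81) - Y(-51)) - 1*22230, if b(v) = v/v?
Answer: -266765/12 ≈ -22230.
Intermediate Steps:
Y(G) = 2*G/(-21 + G) (Y(G) = (2*G)/(-21 + G) = 2*G/(-21 + G))
b(v) = 1
(b(81) - Y(-51)) - 1*22230 = (1 - 2*(-51)/(-21 - 51)) - 1*22230 = (1 - 2*(-51)/(-72)) - 22230 = (1 - 2*(-51)*(-1)/72) - 22230 = (1 - 1*17/12) - 22230 = (1 - 17/12) - 22230 = -5/12 - 22230 = -266765/12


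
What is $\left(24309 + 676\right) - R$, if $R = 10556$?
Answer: $14429$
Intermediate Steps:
$\left(24309 + 676\right) - R = \left(24309 + 676\right) - 10556 = 24985 - 10556 = 14429$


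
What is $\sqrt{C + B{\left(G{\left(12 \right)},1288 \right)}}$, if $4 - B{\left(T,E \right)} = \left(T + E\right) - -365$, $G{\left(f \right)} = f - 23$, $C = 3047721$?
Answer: $\sqrt{3046083} \approx 1745.3$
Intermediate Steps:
$G{\left(f \right)} = -23 + f$
$B{\left(T,E \right)} = -361 - E - T$ ($B{\left(T,E \right)} = 4 - \left(\left(T + E\right) - -365\right) = 4 - \left(\left(E + T\right) + 365\right) = 4 - \left(365 + E + T\right) = -361 - E - T$)
$\sqrt{C + B{\left(G{\left(12 \right)},1288 \right)}} = \sqrt{3047721 - 1638} = \sqrt{3046083}$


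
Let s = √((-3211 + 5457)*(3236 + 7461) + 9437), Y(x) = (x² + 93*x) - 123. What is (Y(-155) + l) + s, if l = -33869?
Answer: -24382 + √24034899 ≈ -19479.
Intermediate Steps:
Y(x) = -123 + x² + 93*x
s = √24034899 (s = √(2246*10697 + 9437) = √(24025462 + 9437) = √24034899 ≈ 4902.5)
(Y(-155) + l) + s = ((-123 + (-155)² + 93*(-155)) - 33869) + √24034899 = ((-123 + 24025 - 14415) - 33869) + √24034899 = (9487 - 33869) + √24034899 = -24382 + √24034899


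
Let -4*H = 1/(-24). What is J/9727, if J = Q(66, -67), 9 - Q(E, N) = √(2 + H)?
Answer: 9/9727 - √1158/233448 ≈ 0.00077949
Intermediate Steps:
H = 1/96 (H = -¼/(-24) = -¼*(-1/24) = 1/96 ≈ 0.010417)
Q(E, N) = 9 - √1158/24 (Q(E, N) = 9 - √(2 + 1/96) = 9 - √(193/96) = 9 - √1158/24)
J = 9 - √1158/24 ≈ 7.5821
J/9727 = (9 - √1158/24)/9727 = (9 - √1158/24)*(1/9727) = 9/9727 - √1158/233448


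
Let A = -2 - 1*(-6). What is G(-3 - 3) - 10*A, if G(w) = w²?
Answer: -4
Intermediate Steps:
A = 4 (A = -2 + 6 = 4)
G(-3 - 3) - 10*A = (-3 - 3)² - 10*4 = (-6)² - 40 = 36 - 40 = -4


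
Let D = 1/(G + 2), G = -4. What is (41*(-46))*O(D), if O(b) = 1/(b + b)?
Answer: 1886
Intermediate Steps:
D = -1/2 (D = 1/(-4 + 2) = 1/(-2) = -1/2 ≈ -0.50000)
O(b) = 1/(2*b)
(41*(-46))*O(D) = (41*(-46))*(1/(2*(-1/2))) = -943*(-2) = -1886*(-1) = 1886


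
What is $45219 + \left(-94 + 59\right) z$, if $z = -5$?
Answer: $45394$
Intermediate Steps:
$45219 + \left(-94 + 59\right) z = 45219 + \left(-94 + 59\right) \left(-5\right) = 45219 - -175 = 45219 + 175 = 45394$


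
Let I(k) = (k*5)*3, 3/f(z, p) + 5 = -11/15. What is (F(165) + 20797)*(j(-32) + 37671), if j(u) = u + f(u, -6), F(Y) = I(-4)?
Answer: 67123781933/86 ≈ 7.8051e+8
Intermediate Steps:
f(z, p) = -45/86 (f(z, p) = 3/(-5 - 11/15) = 3/(-86/15) = 3*(-15/86) = -45/86)
I(k) = 15*k (I(k) = (5*k)*3 = 15*k)
F(Y) = -60 (F(Y) = 15*(-4) = -60)
j(u) = -45/86 + u (j(u) = u - 45/86 = -45/86 + u)
(F(165) + 20797)*(j(-32) + 37671) = (-60 + 20797)*((-45/86 - 32) + 37671) = 20737*(-2797/86 + 37671) = 20737*(3236909/86) = 67123781933/86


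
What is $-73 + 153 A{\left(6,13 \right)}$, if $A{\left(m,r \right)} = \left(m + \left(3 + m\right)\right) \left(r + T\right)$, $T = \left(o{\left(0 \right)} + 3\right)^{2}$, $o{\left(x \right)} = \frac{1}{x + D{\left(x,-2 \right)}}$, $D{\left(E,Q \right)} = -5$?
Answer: $\frac{238774}{5} \approx 47755.0$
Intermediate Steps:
$o{\left(x \right)} = \frac{1}{-5 + x}$ ($o{\left(x \right)} = \frac{1}{x - 5} = \frac{1}{-5 + x}$)
$T = \frac{196}{25}$ ($T = \left(\frac{1}{-5 + 0} + 3\right)^{2} = \left(\frac{1}{-5} + 3\right)^{2} = \left(- \frac{1}{5} + 3\right)^{2} = \left(\frac{14}{5}\right)^{2} = \frac{196}{25} \approx 7.84$)
$A{\left(m,r \right)} = \left(3 + 2 m\right) \left(\frac{196}{25} + r\right)$ ($A{\left(m,r \right)} = \left(m + \left(3 + m\right)\right) \left(r + \frac{196}{25}\right) = \left(3 + 2 m\right) \left(\frac{196}{25} + r\right)$)
$-73 + 153 A{\left(6,13 \right)} = -73 + 153 \left(\frac{588}{25} + 3 \cdot 13 + \frac{392}{25} \cdot 6 + 2 \cdot 6 \cdot 13\right) = -73 + 153 \left(\frac{588}{25} + 39 + \frac{2352}{25} + 156\right) = -73 + 153 \cdot \frac{1563}{5} = -73 + \frac{239139}{5} = \frac{238774}{5}$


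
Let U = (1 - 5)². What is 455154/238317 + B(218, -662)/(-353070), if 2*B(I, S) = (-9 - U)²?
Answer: 21416899829/11219011092 ≈ 1.9090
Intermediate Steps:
U = 16 (U = (-4)² = 16)
B(I, S) = 625/2 (B(I, S) = (-9 - 1*16)²/2 = (-9 - 16)²/2 = (½)*(-25)² = (½)*625 = 625/2)
455154/238317 + B(218, -662)/(-353070) = 455154/238317 + (625/2)/(-353070) = 455154*(1/238317) + (625/2)*(-1/353070) = 151718/79439 - 125/141228 = 21416899829/11219011092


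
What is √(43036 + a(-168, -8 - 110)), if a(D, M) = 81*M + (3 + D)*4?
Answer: √32818 ≈ 181.16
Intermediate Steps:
a(D, M) = 12 + 4*D + 81*M (a(D, M) = 81*M + (12 + 4*D) = 12 + 4*D + 81*M)
√(43036 + a(-168, -8 - 110)) = √(43036 + (12 + 4*(-168) + 81*(-8 - 110))) = √(43036 + (12 - 672 + 81*(-118))) = √(43036 + (12 - 672 - 9558)) = √(43036 - 10218) = √32818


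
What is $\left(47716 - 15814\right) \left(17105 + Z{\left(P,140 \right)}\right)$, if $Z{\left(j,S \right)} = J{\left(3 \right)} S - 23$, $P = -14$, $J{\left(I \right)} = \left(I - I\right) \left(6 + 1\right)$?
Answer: $544949964$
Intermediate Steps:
$J{\left(I \right)} = 0$ ($J{\left(I \right)} = 0 \cdot 7 = 0$)
$Z{\left(j,S \right)} = -23$ ($Z{\left(j,S \right)} = 0 S - 23 = 0 - 23 = -23$)
$\left(47716 - 15814\right) \left(17105 + Z{\left(P,140 \right)}\right) = \left(47716 - 15814\right) \left(17105 - 23\right) = 31902 \cdot 17082 = 544949964$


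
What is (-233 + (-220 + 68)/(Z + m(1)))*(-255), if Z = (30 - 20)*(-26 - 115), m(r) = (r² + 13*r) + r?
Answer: 5523011/93 ≈ 59387.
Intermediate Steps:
m(r) = r² + 14*r
Z = -1410 (Z = 10*(-141) = -1410)
(-233 + (-220 + 68)/(Z + m(1)))*(-255) = (-233 + (-220 + 68)/(-1410 + 1*(14 + 1)))*(-255) = (-233 - 152/(-1410 + 1*15))*(-255) = (-233 - 152/(-1410 + 15))*(-255) = (-233 - 152/(-1395))*(-255) = (-233 - 152*(-1/1395))*(-255) = (-233 + 152/1395)*(-255) = -324883/1395*(-255) = 5523011/93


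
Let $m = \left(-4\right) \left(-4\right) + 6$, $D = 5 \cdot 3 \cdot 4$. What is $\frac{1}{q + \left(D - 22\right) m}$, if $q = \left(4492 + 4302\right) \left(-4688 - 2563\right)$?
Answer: $- \frac{1}{63764458} \approx -1.5683 \cdot 10^{-8}$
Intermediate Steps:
$D = 60$ ($D = 15 \cdot 4 = 60$)
$m = 22$ ($m = 16 + 6 = 22$)
$q = -63765294$ ($q = 8794 \left(-7251\right) = -63765294$)
$\frac{1}{q + \left(D - 22\right) m} = \frac{1}{-63765294 + \left(60 - 22\right) 22} = \frac{1}{-63765294 + 38 \cdot 22} = \frac{1}{-63765294 + 836} = \frac{1}{-63764458} = - \frac{1}{63764458}$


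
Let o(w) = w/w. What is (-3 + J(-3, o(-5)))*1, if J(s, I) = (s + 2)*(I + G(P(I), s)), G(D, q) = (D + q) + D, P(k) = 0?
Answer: -1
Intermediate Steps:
G(D, q) = q + 2*D
o(w) = 1
J(s, I) = (2 + s)*(I + s) (J(s, I) = (s + 2)*(I + (s + 2*0)) = (2 + s)*(I + (s + 0)) = (2 + s)*(I + s))
(-3 + J(-3, o(-5)))*1 = (-3 + ((-3)² + 2*1 + 2*(-3) + 1*(-3)))*1 = (-3 + (9 + 2 - 6 - 3))*1 = (-3 + 2)*1 = -1*1 = -1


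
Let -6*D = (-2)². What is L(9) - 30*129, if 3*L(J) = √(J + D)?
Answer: -3870 + 5*√3/9 ≈ -3869.0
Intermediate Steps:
D = -⅔ (D = -⅙*(-2)² = -⅙*4 = -⅔ ≈ -0.66667)
L(J) = √(-⅔ + J)/3 (L(J) = √(J - ⅔)/3 = √(-⅔ + J)/3)
L(9) - 30*129 = √(-6 + 9*9)/9 - 30*129 = √(-6 + 81)/9 - 3870 = √75/9 - 3870 = (5*√3)/9 - 3870 = 5*√3/9 - 3870 = -3870 + 5*√3/9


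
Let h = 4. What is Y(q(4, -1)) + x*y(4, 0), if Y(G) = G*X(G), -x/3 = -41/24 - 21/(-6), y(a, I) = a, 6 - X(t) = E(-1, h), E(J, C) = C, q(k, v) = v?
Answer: -47/2 ≈ -23.500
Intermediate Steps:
X(t) = 2 (X(t) = 6 - 1*4 = 6 - 4 = 2)
x = -43/8 (x = -3*(-41/24 - 21/(-6)) = -3*(-41*1/24 - 21*(-⅙)) = -3*(-41/24 + 7/2) = -3*43/24 = -43/8 ≈ -5.3750)
Y(G) = 2*G (Y(G) = G*2 = 2*G)
Y(q(4, -1)) + x*y(4, 0) = 2*(-1) - 43/8*4 = -2 - 43/2 = -47/2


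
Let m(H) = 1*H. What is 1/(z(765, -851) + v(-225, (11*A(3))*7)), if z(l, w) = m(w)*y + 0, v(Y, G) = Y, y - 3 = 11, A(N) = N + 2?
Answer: -1/12139 ≈ -8.2379e-5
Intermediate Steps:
A(N) = 2 + N
y = 14 (y = 3 + 11 = 14)
m(H) = H
z(l, w) = 14*w (z(l, w) = w*14 + 0 = 14*w + 0 = 14*w)
1/(z(765, -851) + v(-225, (11*A(3))*7)) = 1/(14*(-851) - 225) = 1/(-11914 - 225) = 1/(-12139) = -1/12139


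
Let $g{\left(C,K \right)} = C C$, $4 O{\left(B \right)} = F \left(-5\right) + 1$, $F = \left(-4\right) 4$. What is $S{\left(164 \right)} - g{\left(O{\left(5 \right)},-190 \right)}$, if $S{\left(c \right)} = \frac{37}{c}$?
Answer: $- \frac{268853}{656} \approx -409.84$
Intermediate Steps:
$F = -16$
$O{\left(B \right)} = \frac{81}{4}$ ($O{\left(B \right)} = \frac{\left(-16\right) \left(-5\right) + 1}{4} = \frac{80 + 1}{4} = \frac{1}{4} \cdot 81 = \frac{81}{4}$)
$g{\left(C,K \right)} = C^{2}$
$S{\left(164 \right)} - g{\left(O{\left(5 \right)},-190 \right)} = \frac{37}{164} - \left(\frac{81}{4}\right)^{2} = 37 \cdot \frac{1}{164} - \frac{6561}{16} = \frac{37}{164} - \frac{6561}{16} = - \frac{268853}{656}$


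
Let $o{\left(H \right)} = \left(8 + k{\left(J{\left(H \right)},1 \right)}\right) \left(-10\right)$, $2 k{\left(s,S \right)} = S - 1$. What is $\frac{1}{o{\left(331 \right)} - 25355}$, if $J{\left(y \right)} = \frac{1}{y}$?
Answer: $- \frac{1}{25435} \approx -3.9316 \cdot 10^{-5}$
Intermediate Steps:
$k{\left(s,S \right)} = - \frac{1}{2} + \frac{S}{2}$ ($k{\left(s,S \right)} = \frac{S - 1}{2} = \frac{-1 + S}{2} = - \frac{1}{2} + \frac{S}{2}$)
$o{\left(H \right)} = -80$ ($o{\left(H \right)} = \left(8 + \left(- \frac{1}{2} + \frac{1}{2} \cdot 1\right)\right) \left(-10\right) = \left(8 + \left(- \frac{1}{2} + \frac{1}{2}\right)\right) \left(-10\right) = \left(8 + 0\right) \left(-10\right) = 8 \left(-10\right) = -80$)
$\frac{1}{o{\left(331 \right)} - 25355} = \frac{1}{-80 - 25355} = \frac{1}{-25435} = - \frac{1}{25435}$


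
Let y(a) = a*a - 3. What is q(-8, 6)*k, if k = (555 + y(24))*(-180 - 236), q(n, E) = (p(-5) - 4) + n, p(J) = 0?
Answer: 5630976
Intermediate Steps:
y(a) = -3 + a² (y(a) = a² - 3 = -3 + a²)
q(n, E) = -4 + n (q(n, E) = (0 - 4) + n = -4 + n)
k = -469248 (k = (555 + (-3 + 24²))*(-180 - 236) = (555 + (-3 + 576))*(-416) = (555 + 573)*(-416) = 1128*(-416) = -469248)
q(-8, 6)*k = (-4 - 8)*(-469248) = -12*(-469248) = 5630976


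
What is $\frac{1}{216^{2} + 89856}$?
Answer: $\frac{1}{136512} \approx 7.3254 \cdot 10^{-6}$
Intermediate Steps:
$\frac{1}{216^{2} + 89856} = \frac{1}{46656 + 89856} = \frac{1}{136512}$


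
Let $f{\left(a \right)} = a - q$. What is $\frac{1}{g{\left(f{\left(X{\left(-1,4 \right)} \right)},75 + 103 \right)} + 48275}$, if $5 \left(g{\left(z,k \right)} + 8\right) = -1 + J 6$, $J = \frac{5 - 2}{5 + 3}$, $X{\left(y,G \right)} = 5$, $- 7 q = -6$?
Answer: $\frac{4}{193069} \approx 2.0718 \cdot 10^{-5}$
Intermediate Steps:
$q = \frac{6}{7}$ ($q = \left(- \frac{1}{7}\right) \left(-6\right) = \frac{6}{7} \approx 0.85714$)
$f{\left(a \right)} = - \frac{6}{7} + a$ ($f{\left(a \right)} = a - \frac{6}{7} = - \frac{6}{7} + a$)
$J = \frac{3}{8} \approx 0.375$
$g{\left(z,k \right)} = - \frac{31}{4}$ ($g{\left(z,k \right)} = -8 + \frac{-1 + \frac{3}{8} \cdot 6}{5} = -8 + \frac{-1 + \frac{9}{4}}{5} = -8 + \frac{1}{5} \cdot \frac{5}{4} = -8 + \frac{1}{4} = - \frac{31}{4}$)
$\frac{1}{g{\left(f{\left(X{\left(-1,4 \right)} \right)},75 + 103 \right)} + 48275} = \frac{1}{- \frac{31}{4} + 48275} = \frac{1}{\frac{193069}{4}} = \frac{4}{193069}$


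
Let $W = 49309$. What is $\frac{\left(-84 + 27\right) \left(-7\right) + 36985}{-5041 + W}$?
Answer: $\frac{9346}{11067} \approx 0.84449$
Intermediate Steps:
$\frac{\left(-84 + 27\right) \left(-7\right) + 36985}{-5041 + W} = \frac{\left(-84 + 27\right) \left(-7\right) + 36985}{-5041 + 49309} = \frac{\left(-57\right) \left(-7\right) + 36985}{44268} = \left(399 + 36985\right) \frac{1}{44268} = 37384 \cdot \frac{1}{44268} = \frac{9346}{11067}$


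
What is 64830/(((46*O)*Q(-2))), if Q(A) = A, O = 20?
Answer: -6483/184 ≈ -35.234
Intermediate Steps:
64830/(((46*O)*Q(-2))) = 64830/(((46*20)*(-2))) = 64830/((920*(-2))) = 64830/(-1840) = 64830*(-1/1840) = -6483/184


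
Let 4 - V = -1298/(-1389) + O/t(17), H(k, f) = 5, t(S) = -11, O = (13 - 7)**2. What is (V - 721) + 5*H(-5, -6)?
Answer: -10537342/15279 ≈ -689.66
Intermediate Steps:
O = 36 (O = 6**2 = 36)
V = 96842/15279 (V = 4 - (-1298/(-1389) + 36/(-11)) = 4 - (-1298*(-1/1389) + 36*(-1/11)) = 4 - (1298/1389 - 36/11) = 4 - 1*(-35726/15279) = 4 + 35726/15279 = 96842/15279 ≈ 6.3382)
(V - 721) + 5*H(-5, -6) = (96842/15279 - 721) + 5*5 = -10919317/15279 + 25 = -10537342/15279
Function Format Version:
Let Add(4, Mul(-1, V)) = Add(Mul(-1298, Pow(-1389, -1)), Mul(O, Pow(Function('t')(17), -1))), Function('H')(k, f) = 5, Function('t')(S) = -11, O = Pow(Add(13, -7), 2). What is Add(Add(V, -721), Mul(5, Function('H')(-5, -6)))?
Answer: Rational(-10537342, 15279) ≈ -689.66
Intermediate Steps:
O = 36 (O = Pow(6, 2) = 36)
V = Rational(96842, 15279) (V = Add(4, Mul(-1, Add(Mul(-1298, Pow(-1389, -1)), Mul(36, Pow(-11, -1))))) = Add(4, Mul(-1, Add(Mul(-1298, Rational(-1, 1389)), Mul(36, Rational(-1, 11))))) = Add(4, Mul(-1, Add(Rational(1298, 1389), Rational(-36, 11)))) = Add(4, Mul(-1, Rational(-35726, 15279))) = Add(4, Rational(35726, 15279)) = Rational(96842, 15279) ≈ 6.3382)
Add(Add(V, -721), Mul(5, Function('H')(-5, -6))) = Add(Add(Rational(96842, 15279), -721), Mul(5, 5)) = Add(Rational(-10919317, 15279), 25) = Rational(-10537342, 15279)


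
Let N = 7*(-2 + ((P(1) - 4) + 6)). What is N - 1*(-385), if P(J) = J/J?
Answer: 392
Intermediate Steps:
P(J) = 1
N = 7 (N = 7*(-2 + ((1 - 4) + 6)) = 7*(-2 + (-3 + 6)) = 7*(-2 + 3) = 7*1 = 7)
N - 1*(-385) = 7 - 1*(-385) = 7 + 385 = 392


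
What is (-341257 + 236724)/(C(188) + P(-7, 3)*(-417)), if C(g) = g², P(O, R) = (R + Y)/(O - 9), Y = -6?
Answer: -1672528/564253 ≈ -2.9641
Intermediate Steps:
P(O, R) = (-6 + R)/(-9 + O) (P(O, R) = (R - 6)/(O - 9) = (-6 + R)/(-9 + O))
(-341257 + 236724)/(C(188) + P(-7, 3)*(-417)) = (-341257 + 236724)/(188² + ((-6 + 3)/(-9 - 7))*(-417)) = -104533/(35344 + (-3/(-16))*(-417)) = -104533/(35344 - 1/16*(-3)*(-417)) = -104533/(35344 + (3/16)*(-417)) = -104533/(35344 - 1251/16) = -104533/564253/16 = -104533*16/564253 = -1672528/564253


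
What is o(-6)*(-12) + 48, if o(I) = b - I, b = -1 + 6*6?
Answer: -444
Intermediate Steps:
b = 35 (b = -1 + 36 = 35)
o(I) = 35 - I
o(-6)*(-12) + 48 = (35 - 1*(-6))*(-12) + 48 = (35 + 6)*(-12) + 48 = 41*(-12) + 48 = -492 + 48 = -444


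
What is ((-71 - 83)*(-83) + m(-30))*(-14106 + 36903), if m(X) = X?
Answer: 290707344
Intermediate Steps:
((-71 - 83)*(-83) + m(-30))*(-14106 + 36903) = ((-71 - 83)*(-83) - 30)*(-14106 + 36903) = (-154*(-83) - 30)*22797 = (12782 - 30)*22797 = 12752*22797 = 290707344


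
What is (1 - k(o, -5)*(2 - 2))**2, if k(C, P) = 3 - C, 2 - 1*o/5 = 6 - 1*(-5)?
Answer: 1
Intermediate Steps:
o = -45 (o = 10 - 5*(6 - 1*(-5)) = 10 - 5*(6 + 5) = 10 - 5*11 = 10 - 55 = -45)
(1 - k(o, -5)*(2 - 2))**2 = (1 - (3 - 1*(-45))*(2 - 2))**2 = (1 - (3 + 45)*0)**2 = (1 - 48*0)**2 = (1 - 1*0)**2 = (1 + 0)**2 = 1**2 = 1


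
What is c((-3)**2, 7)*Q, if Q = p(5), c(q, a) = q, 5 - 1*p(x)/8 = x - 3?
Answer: 216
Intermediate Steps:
p(x) = 64 - 8*x (p(x) = 40 - 8*(x - 3) = 40 - 8*(-3 + x) = 40 + (24 - 8*x) = 64 - 8*x)
Q = 24 (Q = 64 - 8*5 = 64 - 40 = 24)
c((-3)**2, 7)*Q = (-3)**2*24 = 9*24 = 216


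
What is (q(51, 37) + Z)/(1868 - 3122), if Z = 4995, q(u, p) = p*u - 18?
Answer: -104/19 ≈ -5.4737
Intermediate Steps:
q(u, p) = -18 + p*u
(q(51, 37) + Z)/(1868 - 3122) = ((-18 + 37*51) + 4995)/(1868 - 3122) = ((-18 + 1887) + 4995)/(-1254) = (1869 + 4995)*(-1/1254) = 6864*(-1/1254) = -104/19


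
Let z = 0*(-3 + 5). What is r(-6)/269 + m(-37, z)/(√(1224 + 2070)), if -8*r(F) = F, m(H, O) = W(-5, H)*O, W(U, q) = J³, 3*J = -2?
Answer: 3/1076 ≈ 0.0027881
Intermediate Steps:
J = -⅔ (J = (⅓)*(-2) = -⅔ ≈ -0.66667)
W(U, q) = -8/27 (W(U, q) = (-⅔)³ = -8/27)
z = 0 (z = 0*2 = 0)
m(H, O) = -8*O/27
r(F) = -F/8
r(-6)/269 + m(-37, z)/(√(1224 + 2070)) = -⅛*(-6)/269 + (-8/27*0)/(√(1224 + 2070)) = (¾)*(1/269) + 0/(√3294) = 3/1076 + 0/((3*√366)) = 3/1076 + 0*(√366/1098) = 3/1076 + 0 = 3/1076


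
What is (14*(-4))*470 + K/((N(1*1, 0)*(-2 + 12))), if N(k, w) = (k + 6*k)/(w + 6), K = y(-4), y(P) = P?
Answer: -921212/35 ≈ -26320.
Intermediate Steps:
K = -4
N(k, w) = 7*k/(6 + w) (N(k, w) = (7*k)/(6 + w) = 7*k/(6 + w))
(14*(-4))*470 + K/((N(1*1, 0)*(-2 + 12))) = (14*(-4))*470 - 4*6/(7*(-2 + 12)) = -56*470 - 4/((7*1/6)*10) = -26320 - 4/((7*1*(1/6))*10) = -26320 - 4/((7/6)*10) = -26320 - 4/35/3 = -26320 - 4*3/35 = -26320 - 12/35 = -921212/35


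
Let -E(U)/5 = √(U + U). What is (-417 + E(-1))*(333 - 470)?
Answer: 57129 + 685*I*√2 ≈ 57129.0 + 968.74*I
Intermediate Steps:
E(U) = -5*√2*√U (E(U) = -5*√(U + U) = -5*√2*√U)
(-417 + E(-1))*(333 - 470) = (-417 - 5*√2*√(-1))*(333 - 470) = (-417 - 5*√2*I)*(-137) = (-417 - 5*I*√2)*(-137) = 57129 + 685*I*√2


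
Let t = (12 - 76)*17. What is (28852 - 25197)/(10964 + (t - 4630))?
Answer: 85/122 ≈ 0.69672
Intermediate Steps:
t = -1088 (t = -64*17 = -1088)
(28852 - 25197)/(10964 + (t - 4630)) = (28852 - 25197)/(10964 + (-1088 - 4630)) = 3655/(10964 - 5718) = 3655/5246 = 3655*(1/5246) = 85/122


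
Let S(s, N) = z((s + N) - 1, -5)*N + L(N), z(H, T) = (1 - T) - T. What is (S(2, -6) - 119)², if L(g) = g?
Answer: 36481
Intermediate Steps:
z(H, T) = 1 - 2*T
S(s, N) = 12*N (S(s, N) = (1 - 2*(-5))*N + N = (1 + 10)*N + N = 11*N + N = 12*N)
(S(2, -6) - 119)² = (12*(-6) - 119)² = (-72 - 119)² = (-191)² = 36481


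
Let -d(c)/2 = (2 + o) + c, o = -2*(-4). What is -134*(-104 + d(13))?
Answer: 20100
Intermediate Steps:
o = 8
d(c) = -20 - 2*c (d(c) = -2*((2 + 8) + c) = -2*(10 + c) = -20 - 2*c)
-134*(-104 + d(13)) = -134*(-104 + (-20 - 2*13)) = -134*(-104 + (-20 - 26)) = -134*(-104 - 46) = -134*(-150) = 20100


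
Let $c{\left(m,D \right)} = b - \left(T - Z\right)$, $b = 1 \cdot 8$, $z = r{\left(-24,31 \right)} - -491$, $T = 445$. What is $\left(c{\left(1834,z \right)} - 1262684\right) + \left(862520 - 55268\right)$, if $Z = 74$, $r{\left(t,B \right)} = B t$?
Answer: $-455795$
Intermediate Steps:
$z = -253$ ($z = 31 \left(-24\right) - -491 = -744 + 491 = -253$)
$b = 8$
$c{\left(m,D \right)} = -363$ ($c{\left(m,D \right)} = 8 - \left(445 - 74\right) = 8 - 371 = -363$)
$\left(c{\left(1834,z \right)} - 1262684\right) + \left(862520 - 55268\right) = \left(-363 - 1262684\right) + \left(862520 - 55268\right) = -1263047 + \left(862520 - 55268\right) = -1263047 + 807252 = -455795$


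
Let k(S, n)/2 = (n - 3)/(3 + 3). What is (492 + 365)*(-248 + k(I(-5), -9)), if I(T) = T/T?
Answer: -215964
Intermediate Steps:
I(T) = 1
k(S, n) = -1 + n/3 (k(S, n) = 2*((n - 3)/(3 + 3)) = 2*((-3 + n)/6) = 2*((-3 + n)*(⅙)) = 2*(-½ + n/6) = -1 + n/3)
(492 + 365)*(-248 + k(I(-5), -9)) = (492 + 365)*(-248 + (-1 + (⅓)*(-9))) = 857*(-248 + (-1 - 3)) = 857*(-248 - 4) = 857*(-252) = -215964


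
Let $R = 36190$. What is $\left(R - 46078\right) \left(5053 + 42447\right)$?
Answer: $-469680000$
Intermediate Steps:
$\left(R - 46078\right) \left(5053 + 42447\right) = \left(36190 - 46078\right) \left(5053 + 42447\right) = \left(-9888\right) 47500 = -469680000$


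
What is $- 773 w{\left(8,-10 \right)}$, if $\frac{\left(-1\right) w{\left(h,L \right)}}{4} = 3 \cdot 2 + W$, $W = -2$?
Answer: $12368$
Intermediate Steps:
$w{\left(h,L \right)} = -16$ ($w{\left(h,L \right)} = - 4 \left(3 \cdot 2 - 2\right) = - 4 \left(6 - 2\right) = \left(-4\right) 4 = -16$)
$- 773 w{\left(8,-10 \right)} = \left(-773\right) \left(-16\right) = 12368$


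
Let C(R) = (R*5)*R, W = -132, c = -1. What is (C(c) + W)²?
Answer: 16129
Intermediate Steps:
C(R) = 5*R² (C(R) = (5*R)*R = 5*R²)
(C(c) + W)² = (5*(-1)² - 132)² = (5*1 - 132)² = (5 - 132)² = (-127)² = 16129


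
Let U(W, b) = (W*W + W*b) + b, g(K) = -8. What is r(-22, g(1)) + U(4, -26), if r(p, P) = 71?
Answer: -43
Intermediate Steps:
U(W, b) = b + W**2 + W*b (U(W, b) = (W**2 + W*b) + b = b + W**2 + W*b)
r(-22, g(1)) + U(4, -26) = 71 + (-26 + 4**2 + 4*(-26)) = 71 + (-26 + 16 - 104) = 71 - 114 = -43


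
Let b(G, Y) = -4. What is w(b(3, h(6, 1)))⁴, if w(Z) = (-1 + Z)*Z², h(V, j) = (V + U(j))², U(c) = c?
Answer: 40960000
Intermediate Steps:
h(V, j) = (V + j)²
w(Z) = Z²*(-1 + Z)
w(b(3, h(6, 1)))⁴ = ((-4)²*(-1 - 4))⁴ = (16*(-5))⁴ = (-80)⁴ = 40960000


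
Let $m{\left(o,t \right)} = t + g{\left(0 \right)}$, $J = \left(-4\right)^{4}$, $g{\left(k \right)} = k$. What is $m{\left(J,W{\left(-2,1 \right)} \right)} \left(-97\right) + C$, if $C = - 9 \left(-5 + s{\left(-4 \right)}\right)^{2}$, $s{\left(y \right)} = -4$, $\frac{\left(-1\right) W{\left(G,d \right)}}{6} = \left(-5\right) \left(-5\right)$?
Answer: $13821$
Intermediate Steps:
$W{\left(G,d \right)} = -150$ ($W{\left(G,d \right)} = - 6 \left(\left(-5\right) \left(-5\right)\right) = \left(-6\right) 25 = -150$)
$J = 256$
$m{\left(o,t \right)} = t$ ($m{\left(o,t \right)} = t + 0 = t$)
$C = -729$ ($C = - 9 \left(-5 - 4\right)^{2} = - 9 \left(-9\right)^{2} = \left(-9\right) 81 = -729$)
$m{\left(J,W{\left(-2,1 \right)} \right)} \left(-97\right) + C = \left(-150\right) \left(-97\right) - 729 = 14550 - 729 = 13821$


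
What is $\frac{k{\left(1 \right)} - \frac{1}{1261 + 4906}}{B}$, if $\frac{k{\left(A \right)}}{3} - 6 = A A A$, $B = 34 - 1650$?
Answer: $- \frac{64753}{4982936} \approx -0.012995$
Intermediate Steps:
$B = -1616$ ($B = 34 - 1650 = -1616$)
$k{\left(A \right)} = 18 + 3 A^{3}$ ($k{\left(A \right)} = 18 + 3 A A A = 18 + 3 A^{2} A = 18 + 3 A^{3}$)
$\frac{k{\left(1 \right)} - \frac{1}{1261 + 4906}}{B} = \frac{\left(18 + 3 \cdot 1^{3}\right) - \frac{1}{1261 + 4906}}{-1616} = \left(\left(18 + 3 \cdot 1\right) - \frac{1}{6167}\right) \left(- \frac{1}{1616}\right) = \left(\left(18 + 3\right) - \frac{1}{6167}\right) \left(- \frac{1}{1616}\right) = \left(21 - \frac{1}{6167}\right) \left(- \frac{1}{1616}\right) = \frac{129506}{6167} \left(- \frac{1}{1616}\right) = - \frac{64753}{4982936}$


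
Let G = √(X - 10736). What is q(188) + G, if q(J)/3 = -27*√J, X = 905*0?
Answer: -162*√47 + 4*I*√671 ≈ -1110.6 + 103.61*I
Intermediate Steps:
X = 0
q(J) = -81*√J (q(J) = 3*(-27*√J) = -81*√J)
G = 4*I*√671 (G = √(0 - 10736) = √(-10736) = 4*I*√671 ≈ 103.61*I)
q(188) + G = -162*√47 + 4*I*√671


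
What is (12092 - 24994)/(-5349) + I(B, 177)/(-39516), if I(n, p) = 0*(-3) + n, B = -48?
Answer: 42507682/17614257 ≈ 2.4133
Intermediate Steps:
I(n, p) = n (I(n, p) = 0 + n = n)
(12092 - 24994)/(-5349) + I(B, 177)/(-39516) = (12092 - 24994)/(-5349) - 48/(-39516) = -12902*(-1/5349) - 48*(-1/39516) = 12902/5349 + 4/3293 = 42507682/17614257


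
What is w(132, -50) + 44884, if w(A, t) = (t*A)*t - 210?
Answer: 374674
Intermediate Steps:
w(A, t) = -210 + A*t² (w(A, t) = (A*t)*t - 210 = A*t² - 210 = -210 + A*t²)
w(132, -50) + 44884 = (-210 + 132*(-50)²) + 44884 = (-210 + 132*2500) + 44884 = (-210 + 330000) + 44884 = 329790 + 44884 = 374674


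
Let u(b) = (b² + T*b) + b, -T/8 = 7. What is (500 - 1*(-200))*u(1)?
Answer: -37800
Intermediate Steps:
T = -56 (T = -8*7 = -56)
u(b) = b² - 55*b (u(b) = (b² - 56*b) + b = b² - 55*b)
(500 - 1*(-200))*u(1) = (500 - 1*(-200))*(1*(-55 + 1)) = (500 + 200)*(1*(-54)) = 700*(-54) = -37800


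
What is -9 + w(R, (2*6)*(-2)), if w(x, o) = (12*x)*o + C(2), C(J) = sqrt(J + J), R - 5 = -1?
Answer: -1159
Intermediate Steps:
R = 4 (R = 5 - 1 = 4)
C(J) = sqrt(2)*sqrt(J) (C(J) = sqrt(2*J) = sqrt(2)*sqrt(J))
w(x, o) = 2 + 12*o*x (w(x, o) = (12*x)*o + sqrt(2)*sqrt(2) = 12*o*x + 2 = 2 + 12*o*x)
-9 + w(R, (2*6)*(-2)) = -9 + (2 + 12*((2*6)*(-2))*4) = -9 + (2 + 12*(12*(-2))*4) = -9 + (2 + 12*(-24)*4) = -9 + (2 - 1152) = -9 - 1150 = -1159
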